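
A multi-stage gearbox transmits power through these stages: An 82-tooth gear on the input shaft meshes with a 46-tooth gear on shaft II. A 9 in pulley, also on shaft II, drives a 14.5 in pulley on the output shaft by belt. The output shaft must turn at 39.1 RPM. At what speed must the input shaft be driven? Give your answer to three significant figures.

35.3 RPM

Overall ratio R = 0.56098 × 1.6111 = 0.90379.
Required input speed = output speed × R = 39.1 × 0.90379 = 35.338 RPM.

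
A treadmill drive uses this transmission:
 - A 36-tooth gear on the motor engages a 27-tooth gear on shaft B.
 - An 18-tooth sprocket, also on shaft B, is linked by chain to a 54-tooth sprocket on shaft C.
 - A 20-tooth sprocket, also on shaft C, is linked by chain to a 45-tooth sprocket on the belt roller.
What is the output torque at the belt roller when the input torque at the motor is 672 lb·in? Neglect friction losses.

Gear mesh: ratio = 27/36 = 0.75; torque at shaft B = 672 × 0.75 = 504 lb·in.
Chain: ratio = 54/18 = 3; torque at shaft C = 504 × 3 = 1512 lb·in.
Chain: ratio = 45/20 = 2.25; torque at the belt roller = 1512 × 2.25 = 3402 lb·in.

3402 lb·in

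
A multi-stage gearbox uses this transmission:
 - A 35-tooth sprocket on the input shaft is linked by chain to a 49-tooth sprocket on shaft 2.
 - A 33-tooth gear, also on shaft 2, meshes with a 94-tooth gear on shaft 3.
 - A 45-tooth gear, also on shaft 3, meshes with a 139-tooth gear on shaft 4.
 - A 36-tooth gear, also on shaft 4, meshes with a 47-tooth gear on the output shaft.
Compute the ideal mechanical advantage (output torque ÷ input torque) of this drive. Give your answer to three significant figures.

16.1

Each stage contributes driven/driver: chain 49/35 = 1.4, gear mesh 94/33 = 2.8485, gear mesh 139/45 = 3.0889, gear mesh 47/36 = 1.3056.
Overall: 1.4 × 2.8485 × 3.0889 × 1.3056 = 16.082.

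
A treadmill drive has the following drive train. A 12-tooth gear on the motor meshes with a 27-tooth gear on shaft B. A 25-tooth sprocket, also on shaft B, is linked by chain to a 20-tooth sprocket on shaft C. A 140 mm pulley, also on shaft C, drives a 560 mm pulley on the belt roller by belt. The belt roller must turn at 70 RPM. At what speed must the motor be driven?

Overall ratio R = 2.25 × 0.8 × 4 = 7.2.
Required input speed = output speed × R = 70 × 7.2 = 504 RPM.

504 RPM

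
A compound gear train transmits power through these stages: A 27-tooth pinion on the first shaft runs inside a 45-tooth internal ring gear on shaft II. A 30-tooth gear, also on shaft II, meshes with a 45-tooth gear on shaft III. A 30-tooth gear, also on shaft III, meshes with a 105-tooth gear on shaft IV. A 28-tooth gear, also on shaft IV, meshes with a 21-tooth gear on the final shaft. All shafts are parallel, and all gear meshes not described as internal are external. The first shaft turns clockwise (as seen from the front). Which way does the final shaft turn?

anticlockwise

the first shaft → shaft II: internal mesh, same direction → CW.
shaft II → shaft III: external mesh, 1 reversal → CCW.
shaft III → shaft IV: external mesh, 1 reversal → CW.
shaft IV → the final shaft: external mesh, 1 reversal → CCW.
3 reversals in total — an odd number — so the final shaft turns opposite to the first shaft.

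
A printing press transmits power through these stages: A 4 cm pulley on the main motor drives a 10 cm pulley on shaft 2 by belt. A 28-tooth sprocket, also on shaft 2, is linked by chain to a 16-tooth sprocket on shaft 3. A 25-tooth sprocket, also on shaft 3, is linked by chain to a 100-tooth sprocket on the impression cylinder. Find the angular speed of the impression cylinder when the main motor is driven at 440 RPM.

77 RPM

belt 10/4 = 2.5 → 440/2.5 = 176 RPM
chain 16/28 = 0.57143 → 176/0.57143 = 308 RPM
chain 100/25 = 4 → 308/4 = 77 RPM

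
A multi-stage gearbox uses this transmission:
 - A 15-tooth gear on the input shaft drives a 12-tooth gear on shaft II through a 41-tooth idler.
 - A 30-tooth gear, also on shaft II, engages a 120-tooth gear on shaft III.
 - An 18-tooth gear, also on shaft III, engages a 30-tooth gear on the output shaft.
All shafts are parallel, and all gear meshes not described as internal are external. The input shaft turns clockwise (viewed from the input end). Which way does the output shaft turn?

clockwise

the input shaft → shaft II: driver → idler → driven is 2 external meshes, 2 reversals → CW.
shaft II → shaft III: external mesh, 1 reversal → CCW.
shaft III → the output shaft: external mesh, 1 reversal → CW.
4 reversals in total — an even number — so the output shaft turns the same way as the input shaft.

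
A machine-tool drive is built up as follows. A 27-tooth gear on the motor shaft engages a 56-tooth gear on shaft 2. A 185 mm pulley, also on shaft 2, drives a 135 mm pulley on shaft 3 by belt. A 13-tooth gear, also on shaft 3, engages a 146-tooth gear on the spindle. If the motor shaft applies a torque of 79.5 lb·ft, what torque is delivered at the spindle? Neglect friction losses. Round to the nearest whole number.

1351 lb·ft

After the gear mesh (56/27): 79.5 × 2.0741 = 164.89 lb·ft
After the belt (135/185): 164.89 × 0.72973 = 120.32 lb·ft
After the gear mesh (146/13): 120.32 × 11.231 = 1351.3 lb·ft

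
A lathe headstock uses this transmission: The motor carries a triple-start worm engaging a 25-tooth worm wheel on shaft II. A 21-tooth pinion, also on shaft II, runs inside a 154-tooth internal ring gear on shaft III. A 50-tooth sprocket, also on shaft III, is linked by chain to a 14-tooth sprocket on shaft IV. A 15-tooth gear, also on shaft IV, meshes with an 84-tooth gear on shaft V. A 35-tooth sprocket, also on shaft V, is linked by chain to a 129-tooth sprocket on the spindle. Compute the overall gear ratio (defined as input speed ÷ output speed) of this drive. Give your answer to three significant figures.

353

Each stage contributes driven/driver: worm 25/3 = 8.3333, internal gear 154/21 = 7.3333, chain 14/50 = 0.28, gear mesh 84/15 = 5.6, chain 129/35 = 3.6857.
Overall: 8.3333 × 7.3333 × 0.28 × 5.6 × 3.6857 = 353.17.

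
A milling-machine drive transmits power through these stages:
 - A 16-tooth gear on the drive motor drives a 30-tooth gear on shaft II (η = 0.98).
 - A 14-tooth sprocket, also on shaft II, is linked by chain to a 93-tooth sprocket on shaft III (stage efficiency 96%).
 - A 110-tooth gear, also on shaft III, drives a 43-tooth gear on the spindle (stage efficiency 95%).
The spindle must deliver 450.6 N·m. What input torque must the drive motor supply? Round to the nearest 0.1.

Overall ratio R = 1.875 × 6.6429 × 0.39091 = 4.8689; overall efficiency η = 0.98 × 0.96 × 0.95 = 0.8938.
Input torque = output torque / (R × η) = 450.6 / (4.8689 × 0.8938) = 103.55 N·m.

103.5 N·m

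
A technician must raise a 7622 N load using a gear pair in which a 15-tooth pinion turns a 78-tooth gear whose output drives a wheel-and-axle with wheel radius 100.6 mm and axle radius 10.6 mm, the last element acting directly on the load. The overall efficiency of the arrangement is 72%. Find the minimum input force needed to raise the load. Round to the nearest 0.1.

Gear pair MA = 78/15 = 5.2.
Wheel-and-axle MA = R/r = 100.6/10.6 = 9.4906.
Combined ideal MA = 5.2 × 9.4906 = 49.351.
Actual MA = 49.351 × 0.72 = 35.533.
Effort = load / actual MA = 7622 / 35.533 = 214.51 N.

214.5 N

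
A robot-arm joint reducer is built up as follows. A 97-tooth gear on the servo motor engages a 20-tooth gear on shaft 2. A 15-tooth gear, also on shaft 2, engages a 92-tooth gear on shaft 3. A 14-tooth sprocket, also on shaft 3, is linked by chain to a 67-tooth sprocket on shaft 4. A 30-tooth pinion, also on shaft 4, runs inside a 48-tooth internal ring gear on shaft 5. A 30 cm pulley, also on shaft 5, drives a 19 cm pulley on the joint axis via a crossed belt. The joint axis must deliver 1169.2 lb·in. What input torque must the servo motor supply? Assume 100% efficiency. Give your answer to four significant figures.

Overall ratio R = 0.20619 × 6.1333 × 4.7857 × 1.6 × 0.63333 = 6.1327.
Input torque = output torque / R = 1169.2 / 6.1327 = 190.65 lb·in.

190.6 lb·in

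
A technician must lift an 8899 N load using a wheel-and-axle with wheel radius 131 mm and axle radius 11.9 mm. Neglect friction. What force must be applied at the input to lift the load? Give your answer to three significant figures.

Wheel-and-axle MA = R/r = 131/11.9 = 11.008.
Effort = load / MA = 8899 / 11.008 = 808.38 N.

808 N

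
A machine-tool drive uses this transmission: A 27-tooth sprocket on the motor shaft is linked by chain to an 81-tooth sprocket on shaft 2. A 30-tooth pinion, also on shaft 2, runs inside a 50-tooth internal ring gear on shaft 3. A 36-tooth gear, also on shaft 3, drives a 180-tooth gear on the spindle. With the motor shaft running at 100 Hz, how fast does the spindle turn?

4 Hz

chain 81/27 = 3 → 100/3 = 33.333 Hz
internal gear 50/30 = 1.6667 → 33.333/1.6667 = 20 Hz
gear mesh 180/36 = 5 → 20/5 = 4 Hz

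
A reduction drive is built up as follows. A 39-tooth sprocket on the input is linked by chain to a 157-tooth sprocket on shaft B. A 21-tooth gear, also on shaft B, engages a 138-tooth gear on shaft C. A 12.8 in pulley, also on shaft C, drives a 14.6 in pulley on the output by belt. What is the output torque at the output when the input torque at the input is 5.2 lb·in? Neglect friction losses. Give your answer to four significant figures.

156.9 lb·in

After the chain (157/39): 5.2 × 4.0256 = 20.933 lb·in
After the gear mesh (138/21): 20.933 × 6.5714 = 137.56 lb·in
After the belt (14.6/12.8): 137.56 × 1.1406 = 156.91 lb·in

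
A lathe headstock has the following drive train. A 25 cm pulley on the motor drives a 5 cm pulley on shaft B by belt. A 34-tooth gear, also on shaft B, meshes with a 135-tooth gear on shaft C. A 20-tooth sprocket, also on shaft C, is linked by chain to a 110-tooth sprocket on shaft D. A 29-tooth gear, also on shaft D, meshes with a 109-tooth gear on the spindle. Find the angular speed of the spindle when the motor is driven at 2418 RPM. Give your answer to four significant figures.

the motor → shaft B (belt, 5/25): 2418 ÷ 0.2 = 12090 RPM
shaft B → shaft C (gear mesh, 135/34): 12090 ÷ 3.9706 = 3044.9 RPM
shaft C → shaft D (chain, 110/20): 3044.9 ÷ 5.5 = 553.62 RPM
shaft D → the spindle (gear mesh, 109/29): 553.62 ÷ 3.7586 = 147.29 RPM

147.3 RPM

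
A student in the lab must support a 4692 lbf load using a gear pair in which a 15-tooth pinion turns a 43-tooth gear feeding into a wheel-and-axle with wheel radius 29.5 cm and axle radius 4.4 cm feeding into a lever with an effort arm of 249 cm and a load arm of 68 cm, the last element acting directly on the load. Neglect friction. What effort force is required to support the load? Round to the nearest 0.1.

66.7 lbf

Gear pair MA = 43/15 = 2.8667.
Wheel-and-axle MA = R/r = 29.5/4.4 = 6.7045.
Lever MA = effort arm / load arm = 249/68 = 3.6618.
Combined ideal MA = 2.8667 × 6.7045 × 3.6618 = 70.378.
Effort = load / MA = 4692 / 70.378 = 66.669 lbf.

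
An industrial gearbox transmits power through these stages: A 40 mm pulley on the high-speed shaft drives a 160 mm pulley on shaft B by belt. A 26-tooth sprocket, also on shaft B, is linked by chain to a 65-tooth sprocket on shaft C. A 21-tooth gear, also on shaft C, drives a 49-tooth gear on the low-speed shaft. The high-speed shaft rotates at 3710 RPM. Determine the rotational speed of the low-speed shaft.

159 RPM

Belt: ratio = 160/40 = 4, so shaft B turns at 3710 / 4 = 927.5 RPM.
Chain: ratio = 65/26 = 2.5, so shaft C turns at 927.5 / 2.5 = 371 RPM.
Gear mesh: ratio = 49/21 = 2.3333, so the low-speed shaft turns at 371 / 2.3333 = 159 RPM.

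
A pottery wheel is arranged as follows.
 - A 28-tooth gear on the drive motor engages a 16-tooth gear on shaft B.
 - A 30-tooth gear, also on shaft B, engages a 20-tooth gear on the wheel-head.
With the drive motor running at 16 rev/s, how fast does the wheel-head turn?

42 rev/s

the drive motor → shaft B (gear mesh, 16/28): 16 ÷ 0.57143 = 28 rev/s
shaft B → the wheel-head (gear mesh, 20/30): 28 ÷ 0.66667 = 42 rev/s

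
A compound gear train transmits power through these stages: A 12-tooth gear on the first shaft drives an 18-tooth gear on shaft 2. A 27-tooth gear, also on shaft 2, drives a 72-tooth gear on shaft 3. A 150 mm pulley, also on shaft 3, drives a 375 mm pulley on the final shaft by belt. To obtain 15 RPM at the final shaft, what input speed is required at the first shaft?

Overall ratio R = 1.5 × 2.6667 × 2.5 = 10.
Required input speed = output speed × R = 15 × 10 = 150 RPM.

150 RPM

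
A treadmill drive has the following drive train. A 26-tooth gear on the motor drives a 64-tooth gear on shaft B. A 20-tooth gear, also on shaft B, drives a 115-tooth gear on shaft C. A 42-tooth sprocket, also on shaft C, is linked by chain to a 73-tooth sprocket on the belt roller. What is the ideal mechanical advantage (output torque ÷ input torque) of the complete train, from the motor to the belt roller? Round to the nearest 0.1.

24.6

Each stage contributes driven/driver: gear mesh 64/26 = 2.4615, gear mesh 115/20 = 5.75, chain 73/42 = 1.7381.
Overall: 2.4615 × 5.75 × 1.7381 = 24.601.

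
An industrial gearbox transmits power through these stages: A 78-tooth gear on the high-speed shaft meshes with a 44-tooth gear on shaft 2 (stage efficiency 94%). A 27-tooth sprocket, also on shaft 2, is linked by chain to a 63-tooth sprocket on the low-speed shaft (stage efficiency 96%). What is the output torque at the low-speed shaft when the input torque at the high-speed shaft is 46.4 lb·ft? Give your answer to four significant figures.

gear mesh 44/78 = 0.5641 → τ = 46.4·0.5641·0.94 = 24.604 lb·ft
chain 63/27 = 2.3333 → τ = 24.604·2.3333·0.96 = 55.113 lb·ft

55.11 lb·ft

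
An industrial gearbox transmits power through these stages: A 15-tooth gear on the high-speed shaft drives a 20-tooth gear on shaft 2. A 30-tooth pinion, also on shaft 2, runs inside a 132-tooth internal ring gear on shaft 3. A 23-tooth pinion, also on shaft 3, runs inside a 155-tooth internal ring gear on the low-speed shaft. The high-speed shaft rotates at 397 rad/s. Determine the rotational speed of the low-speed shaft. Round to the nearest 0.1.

10.0 rad/s

Gear mesh: ratio = 20/15 = 1.3333, so shaft 2 turns at 397 / 1.3333 = 297.75 rad/s.
Internal gear: ratio = 132/30 = 4.4, so shaft 3 turns at 297.75 / 4.4 = 67.67 rad/s.
Internal gear: ratio = 155/23 = 6.7391, so the low-speed shaft turns at 67.67 / 6.7391 = 10.041 rad/s.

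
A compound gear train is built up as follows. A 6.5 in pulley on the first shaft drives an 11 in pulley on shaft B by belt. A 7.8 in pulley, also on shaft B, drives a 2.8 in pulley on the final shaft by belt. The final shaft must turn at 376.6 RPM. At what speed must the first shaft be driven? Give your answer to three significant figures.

229 RPM

Overall ratio R = 1.6923 × 0.35897 = 0.6075.
Required input speed = output speed × R = 376.6 × 0.6075 = 228.78 RPM.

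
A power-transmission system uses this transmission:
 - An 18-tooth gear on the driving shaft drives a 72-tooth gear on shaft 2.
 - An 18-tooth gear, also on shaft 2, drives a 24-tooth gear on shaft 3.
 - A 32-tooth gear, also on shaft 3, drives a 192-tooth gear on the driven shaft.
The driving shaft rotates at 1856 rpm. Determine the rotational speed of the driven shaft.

the driving shaft → shaft 2 (gear mesh, 72/18): 1856 ÷ 4 = 464 rpm
shaft 2 → shaft 3 (gear mesh, 24/18): 464 ÷ 1.3333 = 348 rpm
shaft 3 → the driven shaft (gear mesh, 192/32): 348 ÷ 6 = 58 rpm

58 rpm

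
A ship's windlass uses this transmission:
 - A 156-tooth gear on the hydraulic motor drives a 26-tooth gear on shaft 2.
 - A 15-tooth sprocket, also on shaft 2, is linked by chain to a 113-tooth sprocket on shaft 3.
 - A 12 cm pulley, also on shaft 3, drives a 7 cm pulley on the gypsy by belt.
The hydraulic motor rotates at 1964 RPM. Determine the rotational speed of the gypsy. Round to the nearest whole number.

2682 RPM

Gear mesh: ratio = 26/156 = 0.16667, so shaft 2 turns at 1964 / 0.16667 = 11784 RPM.
Chain: ratio = 113/15 = 7.5333, so shaft 3 turns at 11784 / 7.5333 = 1564.2 RPM.
Belt: ratio = 7/12 = 0.58333, so the gypsy turns at 1564.2 / 0.58333 = 2681.6 RPM.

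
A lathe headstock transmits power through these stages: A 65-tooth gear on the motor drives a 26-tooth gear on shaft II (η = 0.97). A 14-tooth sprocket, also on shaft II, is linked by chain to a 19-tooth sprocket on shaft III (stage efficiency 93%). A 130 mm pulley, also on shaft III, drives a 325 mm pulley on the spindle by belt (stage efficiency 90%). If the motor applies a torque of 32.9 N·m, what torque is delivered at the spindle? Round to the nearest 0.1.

36.3 N·m

Gear mesh: ratio = 26/65 = 0.4; torque at shaft II = 32.9 × 0.4 × 0.97 = 12.765 N·m.
Chain: ratio = 19/14 = 1.3571; torque at shaft III = 12.765 × 1.3571 × 0.93 = 16.112 N·m.
Belt: ratio = 325/130 = 2.5; torque at the spindle = 16.112 × 2.5 × 0.90 = 36.251 N·m.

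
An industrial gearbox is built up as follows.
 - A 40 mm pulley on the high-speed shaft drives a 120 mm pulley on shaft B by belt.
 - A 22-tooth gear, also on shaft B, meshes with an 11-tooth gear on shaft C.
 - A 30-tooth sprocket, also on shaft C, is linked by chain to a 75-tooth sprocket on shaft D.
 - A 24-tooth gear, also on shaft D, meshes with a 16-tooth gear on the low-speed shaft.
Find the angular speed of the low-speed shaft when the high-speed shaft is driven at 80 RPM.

32 RPM

belt 120/40 = 3 → 80/3 = 26.667 RPM
gear mesh 11/22 = 0.5 → 26.667/0.5 = 53.333 RPM
chain 75/30 = 2.5 → 53.333/2.5 = 21.333 RPM
gear mesh 16/24 = 0.66667 → 21.333/0.66667 = 32 RPM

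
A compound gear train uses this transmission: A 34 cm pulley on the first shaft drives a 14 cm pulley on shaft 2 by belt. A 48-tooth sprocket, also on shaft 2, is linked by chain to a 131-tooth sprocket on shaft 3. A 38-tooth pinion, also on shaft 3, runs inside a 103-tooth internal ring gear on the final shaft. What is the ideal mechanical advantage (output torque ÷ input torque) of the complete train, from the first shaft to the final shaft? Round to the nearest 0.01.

Each stage contributes driven/driver: belt 14/34 = 0.41176, chain 131/48 = 2.7292, internal gear 103/38 = 2.7105.
Overall: 0.41176 × 2.7292 × 2.7105 = 3.046.

3.05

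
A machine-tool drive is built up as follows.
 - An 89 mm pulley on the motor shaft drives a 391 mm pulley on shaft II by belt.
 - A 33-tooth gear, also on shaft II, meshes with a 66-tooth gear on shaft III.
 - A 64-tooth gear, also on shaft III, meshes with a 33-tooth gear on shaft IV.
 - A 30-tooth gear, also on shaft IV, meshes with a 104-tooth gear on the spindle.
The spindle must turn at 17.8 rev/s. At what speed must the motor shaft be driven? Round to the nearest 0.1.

Overall ratio R = 4.3933 × 2 × 0.51562 × 3.4667 = 15.706.
Required input speed = output speed × R = 17.8 × 15.706 = 279.56 rev/s.

279.6 rev/s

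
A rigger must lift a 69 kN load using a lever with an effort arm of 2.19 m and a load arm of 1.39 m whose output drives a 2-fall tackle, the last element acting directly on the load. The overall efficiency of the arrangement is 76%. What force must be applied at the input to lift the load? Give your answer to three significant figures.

28.8 kN

Lever MA = effort arm / load arm = 2.19/1.39 = 1.5755.
Block-and-tackle MA = number of supporting rope parts = 2.
Combined ideal MA = 1.5755 × 2 = 3.1511.
Actual MA = 3.1511 × 0.76 = 2.3948.
Effort = load / actual MA = 69 / 2.3948 = 28.812 kN.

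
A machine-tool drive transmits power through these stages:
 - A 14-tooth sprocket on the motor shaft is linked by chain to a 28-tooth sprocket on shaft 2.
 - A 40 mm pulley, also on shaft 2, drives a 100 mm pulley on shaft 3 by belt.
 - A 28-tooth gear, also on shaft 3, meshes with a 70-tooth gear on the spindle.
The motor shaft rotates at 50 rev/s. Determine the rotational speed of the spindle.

chain 28/14 = 2 → 50/2 = 25 rev/s
belt 100/40 = 2.5 → 25/2.5 = 10 rev/s
gear mesh 70/28 = 2.5 → 10/2.5 = 4 rev/s

4 rev/s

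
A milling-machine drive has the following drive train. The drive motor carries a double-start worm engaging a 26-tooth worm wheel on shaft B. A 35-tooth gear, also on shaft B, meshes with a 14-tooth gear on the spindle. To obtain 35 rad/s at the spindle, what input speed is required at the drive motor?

182 rad/s

Overall ratio R = 13 × 0.4 = 5.2.
Required input speed = output speed × R = 35 × 5.2 = 182 rad/s.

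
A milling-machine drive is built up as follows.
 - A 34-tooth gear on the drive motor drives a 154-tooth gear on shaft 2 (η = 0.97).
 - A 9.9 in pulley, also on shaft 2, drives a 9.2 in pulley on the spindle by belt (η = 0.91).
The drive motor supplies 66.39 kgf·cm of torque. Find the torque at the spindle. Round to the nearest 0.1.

246.7 kgf·cm

gear mesh 154/34 = 4.5294 → τ = 66.39·4.5294·0.97 = 291.69 kgf·cm
belt 9.2/9.9 = 0.92929 → τ = 291.69·0.92929·0.91 = 246.67 kgf·cm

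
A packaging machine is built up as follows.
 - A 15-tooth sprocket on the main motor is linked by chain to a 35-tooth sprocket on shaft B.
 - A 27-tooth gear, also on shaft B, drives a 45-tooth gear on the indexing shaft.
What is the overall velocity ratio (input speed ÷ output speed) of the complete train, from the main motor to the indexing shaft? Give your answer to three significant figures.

Each stage contributes driven/driver: chain 35/15 = 2.3333, gear mesh 45/27 = 1.6667.
Overall: 2.3333 × 1.6667 = 3.8889.

3.89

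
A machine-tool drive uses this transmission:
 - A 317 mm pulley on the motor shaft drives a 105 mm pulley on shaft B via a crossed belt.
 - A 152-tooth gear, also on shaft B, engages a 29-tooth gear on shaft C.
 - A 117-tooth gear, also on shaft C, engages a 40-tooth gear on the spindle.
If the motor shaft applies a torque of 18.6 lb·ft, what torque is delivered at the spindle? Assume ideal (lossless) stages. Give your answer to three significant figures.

0.402 lb·ft

Belt: ratio = 105/317 = 0.33123; torque at shaft B = 18.6 × 0.33123 = 6.1609 lb·ft.
Gear mesh: ratio = 29/152 = 0.19079; torque at shaft C = 6.1609 × 0.19079 = 1.1754 lb·ft.
Gear mesh: ratio = 40/117 = 0.34188; torque at the spindle = 1.1754 × 0.34188 = 0.40186 lb·ft.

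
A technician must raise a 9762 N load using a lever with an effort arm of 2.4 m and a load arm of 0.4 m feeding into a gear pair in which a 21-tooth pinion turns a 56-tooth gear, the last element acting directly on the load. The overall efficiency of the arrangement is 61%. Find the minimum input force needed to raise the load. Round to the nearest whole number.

1000 N

Lever MA = effort arm / load arm = 2.4/0.4 = 6.
Gear pair MA = 56/21 = 2.6667.
Combined ideal MA = 6 × 2.6667 = 16.
Actual MA = 16 × 0.61 = 9.76.
Effort = load / actual MA = 9762 / 9.76 = 1000.2 N.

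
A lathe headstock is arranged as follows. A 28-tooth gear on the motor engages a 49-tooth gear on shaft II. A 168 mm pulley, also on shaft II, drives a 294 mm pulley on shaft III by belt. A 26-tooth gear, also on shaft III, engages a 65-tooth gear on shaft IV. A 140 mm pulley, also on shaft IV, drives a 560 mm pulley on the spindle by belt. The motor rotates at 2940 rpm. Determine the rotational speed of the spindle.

gear mesh 49/28 = 1.75 → 2940/1.75 = 1680 rpm
belt 294/168 = 1.75 → 1680/1.75 = 960 rpm
gear mesh 65/26 = 2.5 → 960/2.5 = 384 rpm
belt 560/140 = 4 → 384/4 = 96 rpm

96 rpm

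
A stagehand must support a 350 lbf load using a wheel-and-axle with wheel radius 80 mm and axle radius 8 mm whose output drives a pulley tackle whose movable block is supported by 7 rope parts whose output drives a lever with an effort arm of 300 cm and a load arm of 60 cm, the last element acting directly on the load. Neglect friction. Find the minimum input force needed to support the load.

Wheel-and-axle MA = R/r = 80/8 = 10.
Block-and-tackle MA = number of supporting rope parts = 7.
Lever MA = effort arm / load arm = 300/60 = 5.
Combined ideal MA = 10 × 7 × 5 = 350.
Effort = load / MA = 350 / 350 = 1 lbf.

1 lbf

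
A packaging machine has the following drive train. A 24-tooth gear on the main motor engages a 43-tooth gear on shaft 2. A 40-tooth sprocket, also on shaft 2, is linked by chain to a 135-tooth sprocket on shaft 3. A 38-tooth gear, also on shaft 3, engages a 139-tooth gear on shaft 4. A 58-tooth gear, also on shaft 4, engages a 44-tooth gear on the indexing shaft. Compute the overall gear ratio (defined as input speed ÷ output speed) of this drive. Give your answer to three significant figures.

Each stage contributes driven/driver: gear mesh 43/24 = 1.7917, chain 135/40 = 3.375, gear mesh 139/38 = 3.6579, gear mesh 44/58 = 0.75862.
Overall: 1.7917 × 3.375 × 3.6579 × 0.75862 = 16.78.

16.8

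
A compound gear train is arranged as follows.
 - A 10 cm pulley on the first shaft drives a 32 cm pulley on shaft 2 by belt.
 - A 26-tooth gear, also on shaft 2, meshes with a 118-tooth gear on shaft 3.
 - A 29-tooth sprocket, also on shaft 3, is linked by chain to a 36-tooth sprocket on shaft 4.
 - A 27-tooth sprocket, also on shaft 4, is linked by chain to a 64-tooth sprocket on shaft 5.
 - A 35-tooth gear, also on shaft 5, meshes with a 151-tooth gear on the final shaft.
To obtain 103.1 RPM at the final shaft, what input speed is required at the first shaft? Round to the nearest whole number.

19008 RPM

Overall ratio R = 3.2 × 4.5385 × 1.2414 × 2.3704 × 4.3143 = 184.37.
Required input speed = output speed × R = 103.1 × 184.37 = 19008 RPM.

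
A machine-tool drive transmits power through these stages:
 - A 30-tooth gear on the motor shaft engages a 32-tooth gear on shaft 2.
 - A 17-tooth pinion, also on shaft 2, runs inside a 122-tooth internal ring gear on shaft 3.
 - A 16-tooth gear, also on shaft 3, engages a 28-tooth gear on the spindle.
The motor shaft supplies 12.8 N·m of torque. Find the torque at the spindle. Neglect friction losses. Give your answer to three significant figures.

After the gear mesh (32/30): 12.8 × 1.0667 = 13.653 N·m
After the internal gear (122/17): 13.653 × 7.1765 = 97.983 N·m
After the gear mesh (28/16): 97.983 × 1.75 = 171.47 N·m

171 N·m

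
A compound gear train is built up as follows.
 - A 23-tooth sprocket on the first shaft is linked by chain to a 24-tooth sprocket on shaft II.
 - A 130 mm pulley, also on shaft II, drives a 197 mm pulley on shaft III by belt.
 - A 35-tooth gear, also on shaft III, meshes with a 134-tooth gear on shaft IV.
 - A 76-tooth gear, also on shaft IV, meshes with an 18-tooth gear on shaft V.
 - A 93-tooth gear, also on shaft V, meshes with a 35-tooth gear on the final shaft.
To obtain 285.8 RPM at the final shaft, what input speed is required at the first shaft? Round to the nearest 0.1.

154.2 RPM

Overall ratio R = 1.0435 × 1.5154 × 3.8286 × 0.23684 × 0.37634 = 0.53962.
Required input speed = output speed × R = 285.8 × 0.53962 = 154.22 RPM.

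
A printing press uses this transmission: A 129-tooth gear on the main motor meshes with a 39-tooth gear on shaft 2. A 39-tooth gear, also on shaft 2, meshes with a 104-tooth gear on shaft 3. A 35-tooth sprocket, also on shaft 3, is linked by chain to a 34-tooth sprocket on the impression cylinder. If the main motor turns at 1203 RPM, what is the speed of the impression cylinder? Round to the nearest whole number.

Gear mesh: ratio = 39/129 = 0.30233, so shaft 2 turns at 1203 / 0.30233 = 3979.2 RPM.
Gear mesh: ratio = 104/39 = 2.6667, so shaft 3 turns at 3979.2 / 2.6667 = 1492.2 RPM.
Chain: ratio = 34/35 = 0.97143, so the impression cylinder turns at 1492.2 / 0.97143 = 1536.1 RPM.

1536 RPM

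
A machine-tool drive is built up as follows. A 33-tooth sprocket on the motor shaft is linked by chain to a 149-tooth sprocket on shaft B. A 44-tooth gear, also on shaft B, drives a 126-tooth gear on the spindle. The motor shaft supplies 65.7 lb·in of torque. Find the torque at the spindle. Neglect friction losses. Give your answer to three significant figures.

chain 149/33 = 4.5152 → τ = 65.7·4.5152 = 296.65 lb·in
gear mesh 126/44 = 2.8636 → τ = 296.65·2.8636 = 849.48 lb·in

849 lb·in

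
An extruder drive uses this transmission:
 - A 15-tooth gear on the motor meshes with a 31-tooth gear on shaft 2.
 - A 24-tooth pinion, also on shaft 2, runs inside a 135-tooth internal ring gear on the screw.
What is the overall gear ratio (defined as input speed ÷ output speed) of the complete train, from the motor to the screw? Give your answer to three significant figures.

Each stage contributes driven/driver: gear mesh 31/15 = 2.0667, internal gear 135/24 = 5.625.
Overall: 2.0667 × 5.625 = 11.625.

11.6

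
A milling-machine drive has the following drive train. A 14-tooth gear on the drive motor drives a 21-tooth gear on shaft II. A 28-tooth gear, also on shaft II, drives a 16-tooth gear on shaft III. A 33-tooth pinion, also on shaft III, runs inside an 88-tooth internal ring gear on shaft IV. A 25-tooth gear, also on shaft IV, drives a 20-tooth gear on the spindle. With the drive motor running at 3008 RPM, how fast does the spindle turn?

1645 RPM

gear mesh 21/14 = 1.5 → 3008/1.5 = 2005.3 RPM
gear mesh 16/28 = 0.57143 → 2005.3/0.57143 = 3509.3 RPM
internal gear 88/33 = 2.6667 → 3509.3/2.6667 = 1316 RPM
gear mesh 20/25 = 0.8 → 1316/0.8 = 1645 RPM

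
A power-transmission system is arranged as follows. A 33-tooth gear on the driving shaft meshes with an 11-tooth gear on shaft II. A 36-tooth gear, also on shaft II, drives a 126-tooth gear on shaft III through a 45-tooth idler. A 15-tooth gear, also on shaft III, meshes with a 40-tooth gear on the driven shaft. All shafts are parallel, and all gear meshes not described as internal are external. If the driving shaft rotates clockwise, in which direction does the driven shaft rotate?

clockwise

the driving shaft → shaft II: external mesh, 1 reversal → CCW.
shaft II → shaft III: driver → idler → driven is 2 external meshes, 2 reversals → CCW.
shaft III → the driven shaft: external mesh, 1 reversal → CW.
4 reversals in total — an even number — so the driven shaft turns the same way as the driving shaft.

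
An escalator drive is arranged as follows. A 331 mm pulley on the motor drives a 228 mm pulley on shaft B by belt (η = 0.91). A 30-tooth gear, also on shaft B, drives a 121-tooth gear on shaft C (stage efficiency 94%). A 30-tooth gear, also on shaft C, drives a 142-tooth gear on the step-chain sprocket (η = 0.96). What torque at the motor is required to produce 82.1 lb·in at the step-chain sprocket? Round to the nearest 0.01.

Overall ratio R = 0.68882 × 4.0333 × 4.7333 = 13.15; overall efficiency η = 0.91 × 0.94 × 0.96 = 0.8212.
Input torque = output torque / (R × η) = 82.1 / (13.15 × 0.8212) = 7.6026 lb·in.

7.60 lb·in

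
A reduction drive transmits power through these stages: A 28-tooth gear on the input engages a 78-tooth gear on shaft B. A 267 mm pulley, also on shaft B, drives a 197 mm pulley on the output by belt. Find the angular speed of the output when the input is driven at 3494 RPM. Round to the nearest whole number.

1700 RPM

the input → shaft B (gear mesh, 78/28): 3494 ÷ 2.7857 = 1254.3 RPM
shaft B → the output (belt, 197/267): 1254.3 ÷ 0.73783 = 1699.9 RPM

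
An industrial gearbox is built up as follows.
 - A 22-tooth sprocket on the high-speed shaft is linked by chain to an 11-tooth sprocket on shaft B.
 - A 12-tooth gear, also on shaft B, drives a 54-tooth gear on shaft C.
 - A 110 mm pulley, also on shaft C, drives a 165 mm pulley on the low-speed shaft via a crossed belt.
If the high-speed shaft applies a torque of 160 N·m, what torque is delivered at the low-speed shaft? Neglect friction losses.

chain 11/22 = 0.5 → τ = 160·0.5 = 80 N·m
gear mesh 54/12 = 4.5 → τ = 80·4.5 = 360 N·m
belt 165/110 = 1.5 → τ = 360·1.5 = 540 N·m

540 N·m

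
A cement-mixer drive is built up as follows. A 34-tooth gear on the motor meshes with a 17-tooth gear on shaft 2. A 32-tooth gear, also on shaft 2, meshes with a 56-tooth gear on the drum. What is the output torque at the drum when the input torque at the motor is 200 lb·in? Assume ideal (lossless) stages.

175 lb·in

Gear mesh: ratio = 17/34 = 0.5; torque at shaft 2 = 200 × 0.5 = 100 lb·in.
Gear mesh: ratio = 56/32 = 1.75; torque at the drum = 100 × 1.75 = 175 lb·in.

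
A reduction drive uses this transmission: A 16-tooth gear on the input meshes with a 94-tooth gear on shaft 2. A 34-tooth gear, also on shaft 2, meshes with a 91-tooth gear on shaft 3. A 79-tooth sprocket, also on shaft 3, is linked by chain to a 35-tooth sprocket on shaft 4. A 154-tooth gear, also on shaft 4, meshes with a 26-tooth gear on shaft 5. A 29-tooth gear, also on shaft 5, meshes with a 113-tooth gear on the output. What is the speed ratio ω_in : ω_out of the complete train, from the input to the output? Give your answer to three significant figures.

Each stage contributes driven/driver: gear mesh 94/16 = 5.875, gear mesh 91/34 = 2.6765, chain 35/79 = 0.44304, gear mesh 26/154 = 0.16883, gear mesh 113/29 = 3.8966.
Overall: 5.875 × 2.6765 × 0.44304 × 0.16883 × 3.8966 = 4.5829.

4.58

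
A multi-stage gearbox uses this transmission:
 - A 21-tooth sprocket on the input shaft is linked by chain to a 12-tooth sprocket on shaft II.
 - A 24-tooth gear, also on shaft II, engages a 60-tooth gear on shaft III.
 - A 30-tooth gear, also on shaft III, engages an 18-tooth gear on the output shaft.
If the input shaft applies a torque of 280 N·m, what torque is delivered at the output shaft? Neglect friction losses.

Chain: ratio = 12/21 = 0.57143; torque at shaft II = 280 × 0.57143 = 160 N·m.
Gear mesh: ratio = 60/24 = 2.5; torque at shaft III = 160 × 2.5 = 400 N·m.
Gear mesh: ratio = 18/30 = 0.6; torque at the output shaft = 400 × 0.6 = 240 N·m.

240 N·m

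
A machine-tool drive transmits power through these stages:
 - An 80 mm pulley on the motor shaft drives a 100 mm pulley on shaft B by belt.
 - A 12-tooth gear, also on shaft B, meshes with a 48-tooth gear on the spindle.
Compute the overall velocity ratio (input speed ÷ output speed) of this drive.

Each stage contributes driven/driver: belt 100/80 = 1.25, gear mesh 48/12 = 4.
Overall: 1.25 × 4 = 5.

5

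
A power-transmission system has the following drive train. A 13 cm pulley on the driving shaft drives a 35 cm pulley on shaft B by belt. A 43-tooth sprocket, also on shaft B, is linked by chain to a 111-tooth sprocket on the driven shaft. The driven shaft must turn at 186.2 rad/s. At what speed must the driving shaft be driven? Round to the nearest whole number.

1294 rad/s

Overall ratio R = 2.6923 × 2.5814 = 6.9499.
Required input speed = output speed × R = 186.2 × 6.9499 = 1294.1 rad/s.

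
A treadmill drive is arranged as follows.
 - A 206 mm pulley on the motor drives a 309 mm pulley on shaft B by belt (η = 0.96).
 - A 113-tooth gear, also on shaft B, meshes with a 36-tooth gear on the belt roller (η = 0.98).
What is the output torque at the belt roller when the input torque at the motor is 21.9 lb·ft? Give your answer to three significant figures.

belt 309/206 = 1.5 → τ = 21.9·1.5·0.96 = 31.536 lb·ft
gear mesh 36/113 = 0.31858 → τ = 31.536·0.31858·0.98 = 9.8459 lb·ft

9.85 lb·ft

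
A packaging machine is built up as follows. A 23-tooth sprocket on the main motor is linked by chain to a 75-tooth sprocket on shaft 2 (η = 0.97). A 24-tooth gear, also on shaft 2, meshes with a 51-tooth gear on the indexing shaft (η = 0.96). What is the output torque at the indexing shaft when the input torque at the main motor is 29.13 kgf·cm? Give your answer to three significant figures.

chain 75/23 = 3.2609 → τ = 29.13·3.2609·0.97 = 92.139 kgf·cm
gear mesh 51/24 = 2.125 → τ = 92.139·2.125·0.96 = 187.96 kgf·cm

188 kgf·cm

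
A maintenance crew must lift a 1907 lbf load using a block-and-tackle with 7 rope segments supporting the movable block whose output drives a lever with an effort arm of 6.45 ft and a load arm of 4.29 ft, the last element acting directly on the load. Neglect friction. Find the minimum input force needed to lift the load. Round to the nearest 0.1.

Block-and-tackle MA = number of supporting rope parts = 7.
Lever MA = effort arm / load arm = 6.45/4.29 = 1.5035.
Combined ideal MA = 7 × 1.5035 = 10.524.
Effort = load / MA = 1907 / 10.524 = 181.2 lbf.

181.2 lbf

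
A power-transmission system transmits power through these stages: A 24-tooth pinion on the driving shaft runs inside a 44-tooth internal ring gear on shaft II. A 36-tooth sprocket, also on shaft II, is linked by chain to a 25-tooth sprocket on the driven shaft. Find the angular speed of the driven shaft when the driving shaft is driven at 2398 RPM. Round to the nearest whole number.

1884 RPM

internal gear 44/24 = 1.8333 → 2398/1.8333 = 1308 RPM
chain 25/36 = 0.69444 → 1308/0.69444 = 1883.5 RPM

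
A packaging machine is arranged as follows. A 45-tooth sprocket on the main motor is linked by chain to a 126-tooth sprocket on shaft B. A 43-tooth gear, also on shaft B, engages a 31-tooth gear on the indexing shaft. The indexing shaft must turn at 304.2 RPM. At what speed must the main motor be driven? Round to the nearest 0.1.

614.1 RPM

Overall ratio R = 2.8 × 0.72093 = 2.0186.
Required input speed = output speed × R = 304.2 × 2.0186 = 614.06 RPM.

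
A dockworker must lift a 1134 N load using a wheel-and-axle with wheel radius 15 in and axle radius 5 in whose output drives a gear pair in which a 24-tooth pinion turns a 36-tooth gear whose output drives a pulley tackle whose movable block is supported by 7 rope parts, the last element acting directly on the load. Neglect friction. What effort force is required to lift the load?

Wheel-and-axle MA = R/r = 15/5 = 3.
Gear pair MA = 36/24 = 1.5.
Block-and-tackle MA = number of supporting rope parts = 7.
Combined ideal MA = 3 × 1.5 × 7 = 31.5.
Effort = load / MA = 1134 / 31.5 = 36 N.

36 N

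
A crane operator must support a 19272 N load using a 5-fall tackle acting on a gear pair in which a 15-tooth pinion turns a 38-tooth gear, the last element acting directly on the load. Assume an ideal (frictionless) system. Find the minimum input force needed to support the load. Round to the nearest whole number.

1521 N

Block-and-tackle MA = number of supporting rope parts = 5.
Gear pair MA = 38/15 = 2.5333.
Combined ideal MA = 5 × 2.5333 = 12.667.
Effort = load / MA = 19272 / 12.667 = 1521.5 N.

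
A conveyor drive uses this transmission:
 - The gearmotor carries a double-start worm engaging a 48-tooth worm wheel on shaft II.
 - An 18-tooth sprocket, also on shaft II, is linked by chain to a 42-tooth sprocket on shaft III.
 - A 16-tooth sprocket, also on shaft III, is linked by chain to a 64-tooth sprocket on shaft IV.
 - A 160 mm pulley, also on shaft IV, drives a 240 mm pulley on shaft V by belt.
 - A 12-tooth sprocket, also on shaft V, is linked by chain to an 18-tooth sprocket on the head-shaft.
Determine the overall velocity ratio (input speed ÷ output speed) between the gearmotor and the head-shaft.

Each stage contributes driven/driver: worm 48/2 = 24, chain 42/18 = 2.3333, chain 64/16 = 4, belt 240/160 = 1.5, chain 18/12 = 1.5.
Overall: 24 × 2.3333 × 4 × 1.5 × 1.5 = 504.

504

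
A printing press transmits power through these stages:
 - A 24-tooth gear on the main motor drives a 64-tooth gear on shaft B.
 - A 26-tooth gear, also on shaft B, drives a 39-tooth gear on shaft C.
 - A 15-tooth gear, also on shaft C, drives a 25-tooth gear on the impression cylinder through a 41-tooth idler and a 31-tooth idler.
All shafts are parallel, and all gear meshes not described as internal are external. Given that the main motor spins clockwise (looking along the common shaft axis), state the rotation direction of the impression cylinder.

counterclockwise

the main motor → shaft B: external mesh, 1 reversal → CCW.
shaft B → shaft C: external mesh, 1 reversal → CW.
shaft C → the impression cylinder: driver → idler → idler → driven is 3 external meshes, 3 reversals → CCW.
5 reversals in total — an odd number — so the impression cylinder turns opposite to the main motor.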